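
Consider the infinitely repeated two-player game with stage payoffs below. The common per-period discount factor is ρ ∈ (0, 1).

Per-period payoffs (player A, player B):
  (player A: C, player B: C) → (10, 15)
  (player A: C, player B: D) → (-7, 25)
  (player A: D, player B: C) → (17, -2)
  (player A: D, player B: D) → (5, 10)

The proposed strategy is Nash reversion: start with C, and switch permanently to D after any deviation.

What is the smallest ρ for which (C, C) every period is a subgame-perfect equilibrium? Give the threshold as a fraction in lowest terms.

player A's threshold: (17−10)/(17−5) = 7/12.
player B's threshold: (25−15)/(25−10) = 2/3.
7/12 < 2/3, so player B binds and ρ* = 2/3.

2/3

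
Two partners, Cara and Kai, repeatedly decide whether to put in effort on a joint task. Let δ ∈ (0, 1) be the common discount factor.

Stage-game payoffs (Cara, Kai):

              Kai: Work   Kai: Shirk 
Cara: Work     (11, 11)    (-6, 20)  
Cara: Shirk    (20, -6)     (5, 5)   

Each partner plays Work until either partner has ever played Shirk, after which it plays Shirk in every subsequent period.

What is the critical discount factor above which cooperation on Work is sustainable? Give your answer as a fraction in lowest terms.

11/(1−δ) ≥ 20 + 5δ/(1−δ)
11 ≥ 20 − 15δ
δ ≥ 9/15 = 3/5.

3/5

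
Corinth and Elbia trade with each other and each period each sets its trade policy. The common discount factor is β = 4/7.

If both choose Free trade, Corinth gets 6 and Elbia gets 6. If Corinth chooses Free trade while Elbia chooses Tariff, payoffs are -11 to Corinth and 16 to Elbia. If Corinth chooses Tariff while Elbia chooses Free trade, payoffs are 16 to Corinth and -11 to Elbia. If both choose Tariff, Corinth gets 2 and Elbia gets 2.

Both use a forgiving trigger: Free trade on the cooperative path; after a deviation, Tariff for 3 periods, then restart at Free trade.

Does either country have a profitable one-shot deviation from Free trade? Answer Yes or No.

A one-shot deviation gives 16 now, then 2 for 3 periods, then back to 6.
Gain from deviating: (16−6) today; loss: (6−2) in each of the next 3 periods.
No-deviation condition: (6−2)(β+…+β^3) ≥ 16−6, i.e. β+…+β^3 ≥ 5/2.
At β = 4/7: β+…+β^3 = 1.0845 < 2.5000.
So cooperation is not sustainable.

Yes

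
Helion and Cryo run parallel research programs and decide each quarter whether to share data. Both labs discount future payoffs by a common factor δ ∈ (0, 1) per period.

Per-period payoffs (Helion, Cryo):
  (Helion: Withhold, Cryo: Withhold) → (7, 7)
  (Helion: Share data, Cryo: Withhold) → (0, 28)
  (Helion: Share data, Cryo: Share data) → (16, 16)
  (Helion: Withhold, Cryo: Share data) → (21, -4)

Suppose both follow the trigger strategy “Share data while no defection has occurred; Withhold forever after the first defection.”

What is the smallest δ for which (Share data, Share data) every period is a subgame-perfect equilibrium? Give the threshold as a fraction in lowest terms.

Helion's threshold: (21−16)/(21−7) = 5/14.
Cryo's threshold: (28−16)/(28−7) = 4/7.
5/14 < 4/7, so Cryo binds and δ* = 4/7.

4/7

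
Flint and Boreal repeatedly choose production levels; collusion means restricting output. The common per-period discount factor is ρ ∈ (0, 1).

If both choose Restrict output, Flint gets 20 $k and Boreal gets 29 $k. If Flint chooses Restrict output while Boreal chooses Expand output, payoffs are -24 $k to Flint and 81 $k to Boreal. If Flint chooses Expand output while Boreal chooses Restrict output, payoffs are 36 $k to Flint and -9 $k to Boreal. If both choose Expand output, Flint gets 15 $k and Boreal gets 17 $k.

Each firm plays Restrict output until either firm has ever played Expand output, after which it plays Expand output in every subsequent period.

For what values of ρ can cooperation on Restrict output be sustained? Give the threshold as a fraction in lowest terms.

Flint: cooperation gives 20 each period; deviation gives 36 once then 15 forever.
  20/(1−ρ) ≥ 36 + 15ρ/(1−ρ) ⇒ ρ ≥ 16/21.
Boreal: cooperation gives 29 each period; deviation gives 81 once then 17 forever.
  ρ ≥ 52/64 = 13/16.
Both must hold, so the binding constraint is Boreal's: ρ ≥ 13/16.

13/16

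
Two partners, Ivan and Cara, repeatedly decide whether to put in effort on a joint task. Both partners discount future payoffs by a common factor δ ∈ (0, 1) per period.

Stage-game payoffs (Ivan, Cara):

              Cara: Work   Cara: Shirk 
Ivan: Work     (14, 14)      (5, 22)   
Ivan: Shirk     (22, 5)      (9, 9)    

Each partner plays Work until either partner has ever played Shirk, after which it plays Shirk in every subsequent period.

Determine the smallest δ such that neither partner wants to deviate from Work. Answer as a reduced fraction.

14/(1−δ) ≥ 22 + 9δ/(1−δ)
14 ≥ 22 − 13δ
δ ≥ 8/13.

8/13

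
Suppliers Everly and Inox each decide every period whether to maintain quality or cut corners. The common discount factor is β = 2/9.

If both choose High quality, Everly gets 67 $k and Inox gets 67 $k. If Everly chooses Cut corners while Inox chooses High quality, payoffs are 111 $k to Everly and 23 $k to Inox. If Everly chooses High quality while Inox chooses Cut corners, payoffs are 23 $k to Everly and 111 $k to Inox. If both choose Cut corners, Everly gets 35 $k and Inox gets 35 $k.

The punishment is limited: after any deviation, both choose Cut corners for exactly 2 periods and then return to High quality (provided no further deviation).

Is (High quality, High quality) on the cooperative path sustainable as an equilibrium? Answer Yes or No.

No

IC: β+…+β^2 ≥ (111−67)/(67−35) = 11/8.
At β = 2/9: partial sum = 0.2716 < 1.3750. Cooperation not sustainable.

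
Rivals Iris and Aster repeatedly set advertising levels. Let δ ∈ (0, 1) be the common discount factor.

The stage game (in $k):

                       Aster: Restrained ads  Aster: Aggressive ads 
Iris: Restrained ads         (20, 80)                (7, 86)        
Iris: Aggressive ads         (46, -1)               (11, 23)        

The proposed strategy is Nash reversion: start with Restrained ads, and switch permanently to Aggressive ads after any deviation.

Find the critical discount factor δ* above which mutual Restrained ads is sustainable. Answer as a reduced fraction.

Iris: cooperation gives 20 each period; deviation gives 46 once then 11 forever.
  20/(1−δ) ≥ 46 + 11δ/(1−δ) ⇒ δ ≥ 26/35.
Aster: cooperation gives 80 each period; deviation gives 86 once then 23 forever.
  δ ≥ 6/63 = 2/21.
Both must hold, so the binding constraint is Iris's: δ ≥ 26/35.

26/35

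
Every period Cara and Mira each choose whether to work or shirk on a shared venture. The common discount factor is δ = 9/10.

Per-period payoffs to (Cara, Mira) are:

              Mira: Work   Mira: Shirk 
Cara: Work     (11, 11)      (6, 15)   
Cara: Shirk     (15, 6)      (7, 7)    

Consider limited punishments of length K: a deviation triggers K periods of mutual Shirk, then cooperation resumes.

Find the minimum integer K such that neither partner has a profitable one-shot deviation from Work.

Need Σ_{k=1}^{K} δ^k ≥ (15−11)/(11−7) = 1.0000 at δ = 9/10.
At K = 1 the sum is 0.9000 < 1.0000; at K = 2 it is 1.7100 ≥ 1.0000.
So the minimum punishment length is K = 2.

2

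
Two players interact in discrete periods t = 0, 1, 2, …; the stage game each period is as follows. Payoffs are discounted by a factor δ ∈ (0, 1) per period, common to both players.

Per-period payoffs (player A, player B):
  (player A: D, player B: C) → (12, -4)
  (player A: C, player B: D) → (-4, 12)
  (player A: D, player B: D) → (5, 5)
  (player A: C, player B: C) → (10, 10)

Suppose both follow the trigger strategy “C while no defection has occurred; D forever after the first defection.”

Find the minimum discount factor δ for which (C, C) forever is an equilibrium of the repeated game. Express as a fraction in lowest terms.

Under grim trigger the critical discount factor is (T−C)/(T−P) with T = 12, C = 10, P = 5.
δ* = (12−10)/(12−5) = 2/7.

2/7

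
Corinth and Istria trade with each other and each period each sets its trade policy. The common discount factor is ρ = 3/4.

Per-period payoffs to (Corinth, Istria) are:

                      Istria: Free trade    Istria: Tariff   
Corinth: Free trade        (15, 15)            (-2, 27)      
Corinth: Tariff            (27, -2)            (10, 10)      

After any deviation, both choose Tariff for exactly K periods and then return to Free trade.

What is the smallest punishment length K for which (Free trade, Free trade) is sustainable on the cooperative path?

No profitable deviation requires (15−10)(ρ+…+ρ^K) ≥ 27−15, i.e. ρ+…+ρ^K ≥ 12/5 ≈ 2.4000.
With ρ = 3/4, the partial sums are K=1: 0.7500, K=2: 1.3125, K=3: 1.7344, K=4: 2.0508, K=5: 2.2881, K=6: 2.4661.
K = 6 is the first length at which the sum reaches 2.4000.

6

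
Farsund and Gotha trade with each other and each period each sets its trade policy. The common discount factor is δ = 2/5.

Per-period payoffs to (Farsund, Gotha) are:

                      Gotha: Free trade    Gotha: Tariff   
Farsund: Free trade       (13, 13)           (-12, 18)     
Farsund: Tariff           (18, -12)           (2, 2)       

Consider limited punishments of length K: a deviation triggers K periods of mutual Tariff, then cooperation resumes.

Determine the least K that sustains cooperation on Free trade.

No profitable deviation requires (13−2)(δ+…+δ^K) ≥ 18−13, i.e. δ+…+δ^K ≥ 5/11 ≈ 0.4545.
With δ = 2/5, the partial sums are K=1: 0.4000, K=2: 0.5600.
K = 2 is the first length at which the sum reaches 0.4545.

2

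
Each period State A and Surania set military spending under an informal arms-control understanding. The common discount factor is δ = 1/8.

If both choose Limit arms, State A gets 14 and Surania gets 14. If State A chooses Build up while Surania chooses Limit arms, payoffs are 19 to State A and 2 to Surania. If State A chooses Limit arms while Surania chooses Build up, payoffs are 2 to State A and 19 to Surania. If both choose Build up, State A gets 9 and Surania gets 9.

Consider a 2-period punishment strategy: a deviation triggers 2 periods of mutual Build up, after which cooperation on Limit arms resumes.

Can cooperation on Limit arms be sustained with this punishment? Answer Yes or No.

No

A one-shot deviation gives 19 now, then 9 for 2 periods, then back to 14.
Gain from deviating: (19−14) today; loss: (14−9) in each of the next 2 periods.
No-deviation condition: (14−9)(δ+…+δ^2) ≥ 19−14, i.e. δ+…+δ^2 ≥ 1.
At δ = 1/8: δ+…+δ^2 = 0.1406 < 1.0000.
So cooperation is not sustainable.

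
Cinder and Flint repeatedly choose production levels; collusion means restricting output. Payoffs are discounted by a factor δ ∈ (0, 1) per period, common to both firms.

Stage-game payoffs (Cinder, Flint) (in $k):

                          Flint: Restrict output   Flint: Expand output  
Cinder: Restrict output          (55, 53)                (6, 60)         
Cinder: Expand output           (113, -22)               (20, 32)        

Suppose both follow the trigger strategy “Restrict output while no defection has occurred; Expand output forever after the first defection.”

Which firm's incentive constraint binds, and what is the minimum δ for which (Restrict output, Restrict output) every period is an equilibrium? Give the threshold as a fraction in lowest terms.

Cinder; δ ≥ 58/93

Cinder's threshold: (113−55)/(113−20) = 58/93.
Flint's threshold: (60−53)/(60−32) = 1/4.
58/93 > 1/4, so Cinder binds and δ* = 58/93.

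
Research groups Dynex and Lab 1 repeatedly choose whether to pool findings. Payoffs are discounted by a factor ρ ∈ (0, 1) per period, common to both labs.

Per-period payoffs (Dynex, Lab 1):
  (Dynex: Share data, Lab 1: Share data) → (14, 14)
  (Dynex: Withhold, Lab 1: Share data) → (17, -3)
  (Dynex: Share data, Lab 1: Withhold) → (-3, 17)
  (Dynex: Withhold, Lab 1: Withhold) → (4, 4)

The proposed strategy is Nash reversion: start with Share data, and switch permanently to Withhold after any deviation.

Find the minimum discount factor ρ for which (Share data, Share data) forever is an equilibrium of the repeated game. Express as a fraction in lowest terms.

Under grim trigger the critical discount factor is (T−C)/(T−P) with T = 17, C = 14, P = 4.
ρ* = (17−14)/(17−4) = 3/13.

3/13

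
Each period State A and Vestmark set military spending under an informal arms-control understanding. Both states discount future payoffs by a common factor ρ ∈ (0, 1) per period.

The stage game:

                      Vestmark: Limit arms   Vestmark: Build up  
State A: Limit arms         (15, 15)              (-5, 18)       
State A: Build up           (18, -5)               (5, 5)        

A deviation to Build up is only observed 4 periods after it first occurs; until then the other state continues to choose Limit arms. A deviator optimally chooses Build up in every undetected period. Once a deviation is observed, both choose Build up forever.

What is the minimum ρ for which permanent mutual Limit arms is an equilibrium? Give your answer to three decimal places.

A deviator earns 18 for 4 periods, then 5 forever; cooperating earns 15 forever. Multiplying the IC by (1−ρ):
15 ≥ 18(1−ρ^4) + 5ρ^4, so 13·ρ^4 ≥ 3 and ρ^4 ≥ 3/13.
ρ ≥ (3/13)^(1/4) ≈ 0.693.

0.693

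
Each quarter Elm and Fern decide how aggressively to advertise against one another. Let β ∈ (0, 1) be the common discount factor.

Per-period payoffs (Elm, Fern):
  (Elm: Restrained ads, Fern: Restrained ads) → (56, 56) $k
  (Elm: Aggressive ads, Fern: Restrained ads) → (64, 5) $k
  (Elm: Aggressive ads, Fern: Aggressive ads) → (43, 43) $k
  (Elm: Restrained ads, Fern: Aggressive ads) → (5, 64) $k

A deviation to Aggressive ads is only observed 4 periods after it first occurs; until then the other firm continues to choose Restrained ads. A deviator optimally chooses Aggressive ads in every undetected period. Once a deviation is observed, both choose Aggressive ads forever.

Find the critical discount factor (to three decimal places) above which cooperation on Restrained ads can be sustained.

0.786

A deviator earns 64 for 4 periods, then 43 forever; cooperating earns 56 forever. Multiplying the IC by (1−β):
56 ≥ 64(1−β^4) + 43β^4, so 21·β^4 ≥ 8 and β^4 ≥ 8/21.
β ≥ (8/21)^(1/4) ≈ 0.786.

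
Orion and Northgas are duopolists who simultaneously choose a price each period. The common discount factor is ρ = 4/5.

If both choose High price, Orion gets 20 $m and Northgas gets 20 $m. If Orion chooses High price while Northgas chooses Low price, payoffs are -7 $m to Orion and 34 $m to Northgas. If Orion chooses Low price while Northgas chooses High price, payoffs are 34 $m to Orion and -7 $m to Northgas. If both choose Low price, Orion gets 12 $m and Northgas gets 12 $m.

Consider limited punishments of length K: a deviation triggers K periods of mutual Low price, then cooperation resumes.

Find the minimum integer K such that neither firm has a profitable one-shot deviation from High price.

3

IC: ρ(1−ρ^K)/(1−ρ) ≥ (34−20)/(20−12) = 7/4.
With ρ = 4/5: need 1 − ρ^K ≥ 7/4·(1−4/5)/(4/5), i.e. ρ^K ≤ 0.5625.
Since (4/5)^2 = 0.6400 and (4/5)^3 = 0.5120, the smallest such K is 3.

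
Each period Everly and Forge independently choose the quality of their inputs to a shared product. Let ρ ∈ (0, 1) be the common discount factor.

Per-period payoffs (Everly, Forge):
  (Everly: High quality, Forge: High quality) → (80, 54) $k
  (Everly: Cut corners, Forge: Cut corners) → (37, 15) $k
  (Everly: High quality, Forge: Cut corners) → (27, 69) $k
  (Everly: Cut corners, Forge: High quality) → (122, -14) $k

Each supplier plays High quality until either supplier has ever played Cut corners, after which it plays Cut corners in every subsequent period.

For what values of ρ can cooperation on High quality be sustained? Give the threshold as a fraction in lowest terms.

42/85

Everly: cooperation gives 80 each period; deviation gives 122 once then 37 forever.
  80/(1−ρ) ≥ 122 + 37ρ/(1−ρ) ⇒ ρ ≥ 42/85.
Forge: cooperation gives 54 each period; deviation gives 69 once then 15 forever.
  ρ ≥ 15/54 = 5/18.
Both must hold, so the binding constraint is Everly's: ρ ≥ 42/85.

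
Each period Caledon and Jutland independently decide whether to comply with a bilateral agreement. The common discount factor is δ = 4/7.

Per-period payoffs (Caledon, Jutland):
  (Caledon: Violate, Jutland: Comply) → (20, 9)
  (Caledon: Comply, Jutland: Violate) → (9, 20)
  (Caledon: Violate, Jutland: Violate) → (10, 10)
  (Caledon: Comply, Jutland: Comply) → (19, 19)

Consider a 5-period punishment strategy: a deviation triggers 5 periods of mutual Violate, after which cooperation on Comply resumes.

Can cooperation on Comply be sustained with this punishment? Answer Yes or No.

Yes

Comparing payoff streams over the 6 periods until play realigns: cooperate → 19(1+δ+…+δ^5); deviate → 20 + 10(δ+…+δ^5).
Cooperation is sustained iff (19−10)(δ+…+δ^5) ≥ 20−19.
δ+…+δ^5 = 4/7·(1−(4/7)^5)/(1−4/7) = 1.2521, and (20−19)/(19−10) = 0.1111.
1.2521 ≥ 0.1111, so cooperation is sustainable.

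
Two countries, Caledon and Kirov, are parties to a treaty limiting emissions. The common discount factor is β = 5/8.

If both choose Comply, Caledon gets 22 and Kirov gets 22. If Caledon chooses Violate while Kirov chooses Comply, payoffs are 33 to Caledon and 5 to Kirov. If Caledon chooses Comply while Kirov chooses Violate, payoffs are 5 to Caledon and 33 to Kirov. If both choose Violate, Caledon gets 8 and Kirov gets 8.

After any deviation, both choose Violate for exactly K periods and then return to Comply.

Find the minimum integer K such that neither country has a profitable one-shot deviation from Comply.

IC: β(1−β^K)/(1−β) ≥ (33−22)/(22−8) = 11/14.
With β = 5/8: need 1 − β^K ≥ 11/14·(1−5/8)/(5/8), i.e. β^K ≤ 0.5286.
Since (5/8)^1 = 0.6250 and (5/8)^2 = 0.3906, the smallest such K is 2.

2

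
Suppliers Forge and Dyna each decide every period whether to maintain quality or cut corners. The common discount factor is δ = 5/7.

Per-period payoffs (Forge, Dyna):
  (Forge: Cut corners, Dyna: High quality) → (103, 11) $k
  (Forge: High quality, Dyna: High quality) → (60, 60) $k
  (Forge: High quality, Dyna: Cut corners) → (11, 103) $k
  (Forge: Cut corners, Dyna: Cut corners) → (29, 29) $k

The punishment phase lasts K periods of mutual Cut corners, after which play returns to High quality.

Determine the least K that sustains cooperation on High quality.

IC: δ(1−δ^K)/(1−δ) ≥ (103−60)/(60−29) = 43/31.
With δ = 5/7: need 1 − δ^K ≥ 43/31·(1−5/7)/(5/7), i.e. δ^K ≤ 0.4452.
Since (5/7)^2 = 0.5102 and (5/7)^3 = 0.3644, the smallest such K is 3.

3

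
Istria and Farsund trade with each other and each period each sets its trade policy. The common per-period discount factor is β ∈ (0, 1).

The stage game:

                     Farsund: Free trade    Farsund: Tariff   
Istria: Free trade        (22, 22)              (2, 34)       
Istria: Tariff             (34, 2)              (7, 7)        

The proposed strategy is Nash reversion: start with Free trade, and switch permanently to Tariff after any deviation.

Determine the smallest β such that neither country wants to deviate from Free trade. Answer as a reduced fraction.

Cooperation forever yields 22 each period: 22/(1−β).
Deviating yields 34 once, then 7 forever: 34 + 7β/(1−β).
No profitable deviation requires 22/(1−β) ≥ 34 + 7β/(1−β).
Multiplying by (1−β): 22 ≥ 34(1−β) + 7β = 34 − 27β.
So 27β ≥ 12, i.e. β ≥ 12/27 = 4/9.

4/9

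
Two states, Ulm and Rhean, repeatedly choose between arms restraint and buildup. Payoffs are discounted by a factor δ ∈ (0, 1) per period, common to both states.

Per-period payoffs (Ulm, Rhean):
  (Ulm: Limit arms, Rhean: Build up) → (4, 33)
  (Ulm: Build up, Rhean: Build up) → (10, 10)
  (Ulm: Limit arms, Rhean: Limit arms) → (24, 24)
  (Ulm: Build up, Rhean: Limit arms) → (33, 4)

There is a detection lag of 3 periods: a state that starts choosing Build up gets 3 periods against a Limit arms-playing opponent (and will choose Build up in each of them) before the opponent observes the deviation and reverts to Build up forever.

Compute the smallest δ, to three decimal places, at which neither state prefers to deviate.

A deviator earns 33 for 3 periods, then 10 forever; cooperating earns 24 forever. Multiplying the IC by (1−δ):
24 ≥ 33(1−δ^3) + 10δ^3, so 23·δ^3 ≥ 9 and δ^3 ≥ 9/23.
δ ≥ (9/23)^(1/3) ≈ 0.731.

0.731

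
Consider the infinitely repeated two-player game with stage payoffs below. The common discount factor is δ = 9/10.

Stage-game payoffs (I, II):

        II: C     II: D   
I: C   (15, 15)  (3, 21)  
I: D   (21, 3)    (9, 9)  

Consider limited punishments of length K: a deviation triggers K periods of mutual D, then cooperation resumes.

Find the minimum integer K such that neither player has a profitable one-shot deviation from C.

2

No profitable deviation requires (15−9)(δ+…+δ^K) ≥ 21−15, i.e. δ+…+δ^K ≥ 1 ≈ 1.0000.
With δ = 9/10, the partial sums are K=1: 0.9000, K=2: 1.7100.
K = 2 is the first length at which the sum reaches 1.0000.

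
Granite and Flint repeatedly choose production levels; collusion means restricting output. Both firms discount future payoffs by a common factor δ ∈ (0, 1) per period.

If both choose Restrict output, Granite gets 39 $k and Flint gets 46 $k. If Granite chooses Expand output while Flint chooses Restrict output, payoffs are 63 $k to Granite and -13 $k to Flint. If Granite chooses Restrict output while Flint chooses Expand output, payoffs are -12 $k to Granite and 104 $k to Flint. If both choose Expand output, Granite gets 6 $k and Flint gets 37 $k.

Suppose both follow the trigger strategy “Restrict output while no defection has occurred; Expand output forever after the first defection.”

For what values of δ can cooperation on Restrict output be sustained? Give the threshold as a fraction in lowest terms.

58/67

Granite's threshold: (63−39)/(63−6) = 8/19.
Flint's threshold: (104−46)/(104−37) = 58/67.
8/19 < 58/67, so Flint binds and δ* = 58/67.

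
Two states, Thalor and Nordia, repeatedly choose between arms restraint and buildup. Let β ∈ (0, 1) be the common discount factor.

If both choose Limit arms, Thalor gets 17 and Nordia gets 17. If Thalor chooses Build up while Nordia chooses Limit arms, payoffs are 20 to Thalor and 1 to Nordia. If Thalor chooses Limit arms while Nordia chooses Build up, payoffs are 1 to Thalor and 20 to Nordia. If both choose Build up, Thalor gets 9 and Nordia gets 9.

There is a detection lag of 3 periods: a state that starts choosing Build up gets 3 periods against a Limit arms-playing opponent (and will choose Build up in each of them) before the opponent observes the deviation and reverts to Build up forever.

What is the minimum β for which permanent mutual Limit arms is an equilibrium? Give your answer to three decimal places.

0.648

A deviator earns 20 for 3 periods, then 9 forever; cooperating earns 17 forever. Multiplying the IC by (1−β):
17 ≥ 20(1−β^3) + 9β^3, so 11·β^3 ≥ 3 and β^3 ≥ 3/11.
β ≥ (3/11)^(1/3) ≈ 0.648.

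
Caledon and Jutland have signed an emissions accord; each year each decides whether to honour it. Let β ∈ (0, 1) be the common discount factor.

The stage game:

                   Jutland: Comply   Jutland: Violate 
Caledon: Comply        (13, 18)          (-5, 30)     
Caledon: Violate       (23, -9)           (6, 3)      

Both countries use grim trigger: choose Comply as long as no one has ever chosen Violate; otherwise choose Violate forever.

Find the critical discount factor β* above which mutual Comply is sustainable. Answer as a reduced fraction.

Caledon's threshold: (23−13)/(23−6) = 10/17.
Jutland's threshold: (30−18)/(30−3) = 4/9.
10/17 > 4/9, so Caledon binds and β* = 10/17.

10/17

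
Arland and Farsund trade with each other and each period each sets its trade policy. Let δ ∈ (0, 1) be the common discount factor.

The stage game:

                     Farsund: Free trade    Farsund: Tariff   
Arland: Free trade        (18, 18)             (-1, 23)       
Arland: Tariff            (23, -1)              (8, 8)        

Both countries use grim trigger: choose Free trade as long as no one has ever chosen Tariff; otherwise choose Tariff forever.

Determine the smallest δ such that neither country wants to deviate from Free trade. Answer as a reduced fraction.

1/3

Under grim trigger the critical discount factor is (T−C)/(T−P) with T = 23, C = 18, P = 8.
δ* = (23−18)/(23−8) = 5/15 = 1/3.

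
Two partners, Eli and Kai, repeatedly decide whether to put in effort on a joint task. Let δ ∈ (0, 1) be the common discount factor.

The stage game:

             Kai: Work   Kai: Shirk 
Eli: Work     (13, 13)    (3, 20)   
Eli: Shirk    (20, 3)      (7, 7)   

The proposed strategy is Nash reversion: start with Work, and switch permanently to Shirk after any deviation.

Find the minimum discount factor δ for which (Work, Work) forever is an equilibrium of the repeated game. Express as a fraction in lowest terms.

Cooperation forever yields 13 each period: 13/(1−δ).
Deviating yields 20 once, then 7 forever: 20 + 7δ/(1−δ).
No profitable deviation requires 13/(1−δ) ≥ 20 + 7δ/(1−δ).
Multiplying by (1−δ): 13 ≥ 20(1−δ) + 7δ = 20 − 13δ.
So 13δ ≥ 7, i.e. δ ≥ 7/13.

7/13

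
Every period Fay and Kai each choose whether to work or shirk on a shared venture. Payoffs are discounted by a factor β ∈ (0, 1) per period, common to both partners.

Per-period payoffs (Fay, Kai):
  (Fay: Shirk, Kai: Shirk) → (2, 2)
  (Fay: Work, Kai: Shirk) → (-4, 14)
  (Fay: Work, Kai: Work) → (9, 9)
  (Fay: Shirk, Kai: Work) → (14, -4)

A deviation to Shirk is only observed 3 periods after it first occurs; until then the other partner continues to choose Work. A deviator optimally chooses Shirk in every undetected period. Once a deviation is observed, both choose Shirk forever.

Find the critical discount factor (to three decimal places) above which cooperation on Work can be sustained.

Deviating for the 3 undetected periods gains 14−9 = 5 per period over cooperation, then loses 9−2 = 7 per period forever once punishment starts.
Gain: 5(1 + β + … + β^2); loss: 7·β^3/(1−β).
No profitable deviation ⇔ 5(1−β^3) ≤ 7·β^3, i.e. β^3 ≥ 5/(5+7) = 5/12.
Hence β ≥ (5/12)^(1/3) ≈ 0.747.

0.747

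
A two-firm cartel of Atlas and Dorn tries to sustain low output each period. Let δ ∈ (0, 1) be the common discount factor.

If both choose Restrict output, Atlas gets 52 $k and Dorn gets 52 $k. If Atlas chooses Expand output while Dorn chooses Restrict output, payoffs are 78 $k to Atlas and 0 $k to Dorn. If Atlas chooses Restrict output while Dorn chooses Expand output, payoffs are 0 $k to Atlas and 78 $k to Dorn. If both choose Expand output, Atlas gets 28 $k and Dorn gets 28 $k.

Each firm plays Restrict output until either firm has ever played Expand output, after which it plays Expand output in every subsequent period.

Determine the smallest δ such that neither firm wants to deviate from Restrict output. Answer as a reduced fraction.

One-period gain from deviating is 78 − 52 = 26. The loss is 52 − 28 = 24 in every subsequent period, with present value 24·δ/(1−δ).
Deviation is unprofitable when 24·δ/(1−δ) ≥ 26, i.e. δ/(1−δ) ≥ 13/12.
Equivalently δ ≥ 26/(26+24) = 13/25.

13/25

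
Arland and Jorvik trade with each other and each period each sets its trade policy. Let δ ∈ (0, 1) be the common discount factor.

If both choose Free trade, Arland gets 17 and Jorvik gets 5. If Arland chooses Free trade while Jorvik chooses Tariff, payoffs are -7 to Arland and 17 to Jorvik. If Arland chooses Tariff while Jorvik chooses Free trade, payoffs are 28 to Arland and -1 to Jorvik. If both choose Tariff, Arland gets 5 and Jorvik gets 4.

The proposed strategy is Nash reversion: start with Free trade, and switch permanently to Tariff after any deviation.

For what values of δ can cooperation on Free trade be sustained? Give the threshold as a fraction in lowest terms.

For Arland: deviation gain 28−17 = 11, per-period punishment loss 17−5 = 12. IC gives δ ≥ 11/23.
For Jorvik: gain 12, loss 1 per period, so δ ≥ 12/13.
The tighter constraint is Jorvik's, so cooperation needs δ ≥ 12/13.

12/13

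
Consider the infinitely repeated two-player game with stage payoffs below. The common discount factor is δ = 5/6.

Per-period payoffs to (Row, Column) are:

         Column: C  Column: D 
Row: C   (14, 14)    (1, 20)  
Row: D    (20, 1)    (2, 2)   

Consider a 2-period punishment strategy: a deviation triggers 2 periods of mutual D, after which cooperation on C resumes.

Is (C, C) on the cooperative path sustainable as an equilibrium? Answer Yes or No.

A one-shot deviation gives 20 now, then 2 for 2 periods, then back to 14.
Gain from deviating: (20−14) today; loss: (14−2) in each of the next 2 periods.
No-deviation condition: (14−2)(δ+…+δ^2) ≥ 20−14, i.e. δ+…+δ^2 ≥ 1/2.
At δ = 5/6: δ+…+δ^2 = 1.5278 ≥ 0.5000.
So cooperation is sustainable.

Yes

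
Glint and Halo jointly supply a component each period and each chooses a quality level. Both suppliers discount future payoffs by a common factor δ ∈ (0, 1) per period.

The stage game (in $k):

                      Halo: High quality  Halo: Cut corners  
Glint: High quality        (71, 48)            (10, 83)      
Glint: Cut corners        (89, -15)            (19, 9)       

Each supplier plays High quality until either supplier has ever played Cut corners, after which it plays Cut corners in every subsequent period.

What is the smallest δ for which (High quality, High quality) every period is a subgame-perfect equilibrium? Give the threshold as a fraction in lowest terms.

35/74

Glint: cooperation gives 71 each period; deviation gives 89 once then 19 forever.
  71/(1−δ) ≥ 89 + 19δ/(1−δ) ⇒ δ ≥ 18/70 = 9/35.
Halo: cooperation gives 48 each period; deviation gives 83 once then 9 forever.
  δ ≥ 35/74.
Both must hold, so the binding constraint is Halo's: δ ≥ 35/74.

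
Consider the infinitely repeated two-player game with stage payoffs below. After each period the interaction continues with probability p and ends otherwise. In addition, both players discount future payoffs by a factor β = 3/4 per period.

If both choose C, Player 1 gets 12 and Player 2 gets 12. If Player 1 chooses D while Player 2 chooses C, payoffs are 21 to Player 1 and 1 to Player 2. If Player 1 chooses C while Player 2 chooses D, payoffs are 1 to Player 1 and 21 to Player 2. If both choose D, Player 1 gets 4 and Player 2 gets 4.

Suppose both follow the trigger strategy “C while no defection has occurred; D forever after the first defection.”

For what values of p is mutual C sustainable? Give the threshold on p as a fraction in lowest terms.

12/17

With continuation probability p and discount β, the effective per-period discount factor is βp.
Grim-trigger IC: βp ≥ (21−12)/(21−4) = 9/17.
So p ≥ (9/17)/(3/4) = 12/17.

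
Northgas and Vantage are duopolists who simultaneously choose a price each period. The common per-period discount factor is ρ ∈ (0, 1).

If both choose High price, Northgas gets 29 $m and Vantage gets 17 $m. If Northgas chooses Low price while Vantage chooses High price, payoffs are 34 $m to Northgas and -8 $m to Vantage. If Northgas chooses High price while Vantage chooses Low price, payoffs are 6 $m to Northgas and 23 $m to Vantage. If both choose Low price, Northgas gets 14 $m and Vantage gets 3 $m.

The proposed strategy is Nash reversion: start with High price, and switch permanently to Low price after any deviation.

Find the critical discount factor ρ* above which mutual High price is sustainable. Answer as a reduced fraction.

3/10

For Northgas: deviation gain 34−29 = 5, per-period punishment loss 29−14 = 15. IC gives ρ ≥ 5/20 = 1/4.
For Vantage: gain 6, loss 14 per period, so ρ ≥ 6/20 = 3/10.
The tighter constraint is Vantage's, so cooperation needs ρ ≥ 3/10.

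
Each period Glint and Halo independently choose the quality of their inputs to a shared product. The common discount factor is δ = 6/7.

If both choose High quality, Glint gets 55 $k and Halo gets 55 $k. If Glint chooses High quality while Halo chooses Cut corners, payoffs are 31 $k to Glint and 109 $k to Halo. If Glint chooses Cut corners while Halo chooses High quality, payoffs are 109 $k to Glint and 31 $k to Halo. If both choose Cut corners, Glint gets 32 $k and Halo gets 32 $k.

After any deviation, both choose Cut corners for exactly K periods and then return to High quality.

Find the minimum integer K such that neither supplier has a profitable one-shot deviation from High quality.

4

IC: δ(1−δ^K)/(1−δ) ≥ (109−55)/(55−32) = 54/23.
With δ = 6/7: need 1 − δ^K ≥ 54/23·(1−6/7)/(6/7), i.e. δ^K ≤ 0.6087.
Since (6/7)^3 = 0.6297 and (6/7)^4 = 0.5398, the smallest such K is 4.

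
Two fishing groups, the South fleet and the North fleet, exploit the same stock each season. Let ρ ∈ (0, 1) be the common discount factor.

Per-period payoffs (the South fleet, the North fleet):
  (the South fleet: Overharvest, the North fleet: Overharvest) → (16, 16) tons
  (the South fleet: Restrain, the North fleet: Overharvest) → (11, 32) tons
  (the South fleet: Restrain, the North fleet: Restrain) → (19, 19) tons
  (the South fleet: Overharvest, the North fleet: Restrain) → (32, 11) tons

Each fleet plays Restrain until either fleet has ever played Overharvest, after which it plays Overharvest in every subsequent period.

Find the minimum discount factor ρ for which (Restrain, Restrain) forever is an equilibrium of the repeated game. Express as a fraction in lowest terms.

19/(1−ρ) ≥ 32 + 16ρ/(1−ρ)
19 ≥ 32 − 16ρ
ρ ≥ 13/16.

13/16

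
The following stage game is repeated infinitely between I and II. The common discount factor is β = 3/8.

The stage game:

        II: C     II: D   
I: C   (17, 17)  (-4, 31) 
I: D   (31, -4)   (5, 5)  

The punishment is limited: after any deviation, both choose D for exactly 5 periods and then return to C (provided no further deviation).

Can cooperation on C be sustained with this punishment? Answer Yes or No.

A one-shot deviation gives 31 now, then 5 for 5 periods, then back to 17.
Gain from deviating: (31−17) today; loss: (17−5) in each of the next 5 periods.
No-deviation condition: (17−5)(β+…+β^5) ≥ 31−17, i.e. β+…+β^5 ≥ 7/6.
At β = 3/8: β+…+β^5 = 0.5956 < 1.1667.
So cooperation is not sustainable.

No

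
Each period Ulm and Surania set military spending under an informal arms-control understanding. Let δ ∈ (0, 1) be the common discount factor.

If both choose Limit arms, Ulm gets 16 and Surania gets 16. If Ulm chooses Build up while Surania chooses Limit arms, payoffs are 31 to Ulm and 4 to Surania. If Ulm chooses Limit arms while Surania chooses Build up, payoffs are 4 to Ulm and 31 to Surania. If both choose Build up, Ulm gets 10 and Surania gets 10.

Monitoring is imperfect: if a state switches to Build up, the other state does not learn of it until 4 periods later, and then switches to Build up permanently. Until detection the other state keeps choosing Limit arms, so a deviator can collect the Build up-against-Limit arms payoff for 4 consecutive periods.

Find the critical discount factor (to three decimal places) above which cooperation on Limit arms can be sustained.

0.919

A deviator earns 31 for 4 periods, then 10 forever; cooperating earns 16 forever. Multiplying the IC by (1−δ):
16 ≥ 31(1−δ^4) + 10δ^4, so 21·δ^4 ≥ 15 and δ^4 ≥ 5/7.
δ ≥ (5/7)^(1/4) ≈ 0.919.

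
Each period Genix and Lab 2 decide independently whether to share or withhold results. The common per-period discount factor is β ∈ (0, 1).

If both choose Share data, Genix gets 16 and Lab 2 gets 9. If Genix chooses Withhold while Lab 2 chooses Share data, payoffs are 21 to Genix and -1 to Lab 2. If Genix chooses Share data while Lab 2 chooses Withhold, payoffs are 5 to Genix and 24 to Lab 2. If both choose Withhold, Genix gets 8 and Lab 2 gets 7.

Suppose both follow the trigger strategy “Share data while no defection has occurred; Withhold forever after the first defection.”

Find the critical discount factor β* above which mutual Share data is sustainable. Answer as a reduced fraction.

Genix's threshold: (21−16)/(21−8) = 5/13.
Lab 2's threshold: (24−9)/(24−7) = 15/17.
5/13 < 15/17, so Lab 2 binds and β* = 15/17.

15/17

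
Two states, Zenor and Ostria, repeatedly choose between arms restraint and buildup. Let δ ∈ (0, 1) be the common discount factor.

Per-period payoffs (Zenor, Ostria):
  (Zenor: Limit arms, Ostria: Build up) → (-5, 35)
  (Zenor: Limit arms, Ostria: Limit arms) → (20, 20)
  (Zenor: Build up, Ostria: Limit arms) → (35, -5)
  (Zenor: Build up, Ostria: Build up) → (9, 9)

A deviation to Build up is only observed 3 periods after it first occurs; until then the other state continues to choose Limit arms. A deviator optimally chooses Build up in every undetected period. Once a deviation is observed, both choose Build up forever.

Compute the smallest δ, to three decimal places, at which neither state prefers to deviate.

0.832

A deviator earns 35 for 3 periods, then 9 forever; cooperating earns 20 forever. Multiplying the IC by (1−δ):
20 ≥ 35(1−δ^3) + 9δ^3, so 26·δ^3 ≥ 15 and δ^3 ≥ 15/26.
δ ≥ (15/26)^(1/3) ≈ 0.832.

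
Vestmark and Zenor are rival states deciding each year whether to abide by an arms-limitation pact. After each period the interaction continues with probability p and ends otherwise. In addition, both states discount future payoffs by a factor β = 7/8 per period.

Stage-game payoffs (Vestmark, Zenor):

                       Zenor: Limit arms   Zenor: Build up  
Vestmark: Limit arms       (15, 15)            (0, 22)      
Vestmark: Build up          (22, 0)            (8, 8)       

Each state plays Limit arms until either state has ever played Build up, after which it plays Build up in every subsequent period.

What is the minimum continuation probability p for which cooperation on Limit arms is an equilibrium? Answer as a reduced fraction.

4/7

Expected continuation weight on next period's payoff is β·p = 7/8·p, which plays the role of the discount factor.
Cooperation requires 7/8·p ≥ (22−15)/(22−8) = 1/2, hence p ≥ 4/7.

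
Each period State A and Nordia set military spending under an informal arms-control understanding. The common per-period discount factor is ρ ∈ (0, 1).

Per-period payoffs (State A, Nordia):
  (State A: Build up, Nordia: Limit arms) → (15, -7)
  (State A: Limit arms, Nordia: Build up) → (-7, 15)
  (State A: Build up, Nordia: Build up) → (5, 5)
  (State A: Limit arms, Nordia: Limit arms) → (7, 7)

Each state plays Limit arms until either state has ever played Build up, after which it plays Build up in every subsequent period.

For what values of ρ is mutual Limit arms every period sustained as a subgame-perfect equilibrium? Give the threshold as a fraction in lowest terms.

One-period gain from deviating is 15 − 7 = 8. The loss is 7 − 5 = 2 in every subsequent period, with present value 2·ρ/(1−ρ).
Deviation is unprofitable when 2·ρ/(1−ρ) ≥ 8, i.e. ρ/(1−ρ) ≥ 4.
Equivalently ρ ≥ 8/(8+2) = 4/5.

4/5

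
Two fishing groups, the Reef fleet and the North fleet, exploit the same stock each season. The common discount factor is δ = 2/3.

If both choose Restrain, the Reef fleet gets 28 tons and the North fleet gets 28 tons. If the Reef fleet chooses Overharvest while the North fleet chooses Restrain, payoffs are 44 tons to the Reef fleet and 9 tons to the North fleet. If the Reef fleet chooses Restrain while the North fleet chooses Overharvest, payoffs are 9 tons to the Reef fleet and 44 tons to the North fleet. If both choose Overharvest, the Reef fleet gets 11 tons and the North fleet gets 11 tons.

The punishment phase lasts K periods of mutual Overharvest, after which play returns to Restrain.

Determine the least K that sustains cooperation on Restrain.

2

Need Σ_{k=1}^{K} δ^k ≥ (44−28)/(28−11) = 0.9412 at δ = 2/3.
At K = 1 the sum is 0.6667 < 0.9412; at K = 2 it is 1.1111 ≥ 0.9412.
So the minimum punishment length is K = 2.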